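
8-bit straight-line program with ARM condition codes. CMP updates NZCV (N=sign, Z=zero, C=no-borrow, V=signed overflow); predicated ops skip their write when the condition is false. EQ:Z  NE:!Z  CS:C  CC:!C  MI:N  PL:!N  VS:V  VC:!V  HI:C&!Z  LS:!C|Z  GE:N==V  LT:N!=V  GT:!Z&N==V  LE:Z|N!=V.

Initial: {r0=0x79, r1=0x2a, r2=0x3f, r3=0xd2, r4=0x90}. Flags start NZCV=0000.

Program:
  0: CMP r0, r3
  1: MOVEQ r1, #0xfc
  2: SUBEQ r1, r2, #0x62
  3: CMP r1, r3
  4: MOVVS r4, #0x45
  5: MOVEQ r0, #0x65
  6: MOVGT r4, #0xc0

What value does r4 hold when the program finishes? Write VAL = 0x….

[0] flags=1001 → (cmp)
[1] flags=1001 EQ?F → skip
[2] flags=1001 EQ?F → skip
[3] flags=0000 → (cmp)
[4] flags=0000 VS?F → skip
[5] flags=0000 EQ?F → skip
[6] flags=0000 GT?T → r4=0xc0

VAL = 0xc0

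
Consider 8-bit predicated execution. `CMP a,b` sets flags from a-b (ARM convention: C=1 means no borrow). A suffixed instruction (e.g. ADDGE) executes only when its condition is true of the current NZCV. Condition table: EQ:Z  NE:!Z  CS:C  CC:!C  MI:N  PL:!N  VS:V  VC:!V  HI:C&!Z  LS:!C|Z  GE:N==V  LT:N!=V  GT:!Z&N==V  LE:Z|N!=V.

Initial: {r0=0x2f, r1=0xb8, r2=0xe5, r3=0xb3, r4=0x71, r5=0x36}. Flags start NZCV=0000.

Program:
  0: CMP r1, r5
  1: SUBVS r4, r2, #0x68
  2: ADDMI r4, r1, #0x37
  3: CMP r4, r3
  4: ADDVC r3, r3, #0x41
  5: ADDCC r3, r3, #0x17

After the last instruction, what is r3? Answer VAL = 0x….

VAL = 0xf4

[0] flags=1010 → (cmp)
[1] flags=1010 VS?F → skip
[2] flags=1010 MI?T → r4=0xef
[3] flags=0010 → (cmp)
[4] flags=0010 VC?T → r3=0xf4
[5] flags=0010 CC?F → skip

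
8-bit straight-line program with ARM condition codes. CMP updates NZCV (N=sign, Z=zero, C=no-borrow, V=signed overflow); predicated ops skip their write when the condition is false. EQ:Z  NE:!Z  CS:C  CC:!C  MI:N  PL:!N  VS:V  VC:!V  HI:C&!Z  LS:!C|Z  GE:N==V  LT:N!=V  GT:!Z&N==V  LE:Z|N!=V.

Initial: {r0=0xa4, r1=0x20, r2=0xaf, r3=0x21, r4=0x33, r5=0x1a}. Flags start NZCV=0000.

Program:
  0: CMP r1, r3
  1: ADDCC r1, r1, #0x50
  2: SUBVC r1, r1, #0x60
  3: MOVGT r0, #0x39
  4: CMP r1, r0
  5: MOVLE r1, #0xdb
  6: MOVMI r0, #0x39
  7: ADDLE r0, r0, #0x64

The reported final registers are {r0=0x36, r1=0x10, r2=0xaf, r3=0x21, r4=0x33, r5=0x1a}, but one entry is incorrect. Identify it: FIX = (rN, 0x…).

[0] flags=1000 → (cmp)
[1] flags=1000 CC?T → r1=0x70
[2] flags=1000 VC?T → r1=0x10
[3] flags=1000 GT?F → skip
[4] flags=0000 → (cmp)
[5] flags=0000 LE?F → skip
[6] flags=0000 MI?F → skip
[7] flags=0000 LE?F → skip

FIX = (r0, 0xa4)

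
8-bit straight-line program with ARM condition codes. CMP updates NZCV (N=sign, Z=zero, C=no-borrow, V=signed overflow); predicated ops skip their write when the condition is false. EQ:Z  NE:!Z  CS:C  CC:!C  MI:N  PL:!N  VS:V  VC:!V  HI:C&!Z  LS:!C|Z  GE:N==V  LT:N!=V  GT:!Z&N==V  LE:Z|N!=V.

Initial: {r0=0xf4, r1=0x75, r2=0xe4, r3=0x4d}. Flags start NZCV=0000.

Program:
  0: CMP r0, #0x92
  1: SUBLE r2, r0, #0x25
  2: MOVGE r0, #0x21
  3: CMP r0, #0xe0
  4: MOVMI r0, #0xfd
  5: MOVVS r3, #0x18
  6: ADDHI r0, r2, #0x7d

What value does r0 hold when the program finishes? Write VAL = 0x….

VAL = 0x21

0: ✓ CMP  NZCV=0010
1: · SUBLE
2: ✓ MOVGE  r0←0x21
3: ✓ CMP  NZCV=0000
4: · MOVMI
5: · MOVVS
6: · ADDHI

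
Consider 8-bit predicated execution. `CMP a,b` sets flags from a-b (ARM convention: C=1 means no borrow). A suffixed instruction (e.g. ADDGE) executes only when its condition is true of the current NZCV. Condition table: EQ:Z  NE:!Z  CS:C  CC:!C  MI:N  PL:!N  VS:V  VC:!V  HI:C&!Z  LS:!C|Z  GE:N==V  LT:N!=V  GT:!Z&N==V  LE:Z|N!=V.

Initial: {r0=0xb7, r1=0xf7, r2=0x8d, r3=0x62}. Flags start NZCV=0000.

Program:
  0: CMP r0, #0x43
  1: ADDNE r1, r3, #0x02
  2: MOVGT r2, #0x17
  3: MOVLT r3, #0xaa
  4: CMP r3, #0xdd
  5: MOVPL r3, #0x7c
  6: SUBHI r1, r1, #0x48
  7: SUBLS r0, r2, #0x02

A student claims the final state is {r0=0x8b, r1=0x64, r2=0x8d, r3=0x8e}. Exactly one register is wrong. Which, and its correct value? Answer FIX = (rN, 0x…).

0: ✓ CMP  NZCV=0011
1: ✓ ADDNE  r1←0x64
2: · MOVGT
3: ✓ MOVLT  r3←0xaa
4: ✓ CMP  NZCV=1000
5: · MOVPL
6: · SUBHI
7: ✓ SUBLS  r0←0x8b

FIX = (r3, 0xaa)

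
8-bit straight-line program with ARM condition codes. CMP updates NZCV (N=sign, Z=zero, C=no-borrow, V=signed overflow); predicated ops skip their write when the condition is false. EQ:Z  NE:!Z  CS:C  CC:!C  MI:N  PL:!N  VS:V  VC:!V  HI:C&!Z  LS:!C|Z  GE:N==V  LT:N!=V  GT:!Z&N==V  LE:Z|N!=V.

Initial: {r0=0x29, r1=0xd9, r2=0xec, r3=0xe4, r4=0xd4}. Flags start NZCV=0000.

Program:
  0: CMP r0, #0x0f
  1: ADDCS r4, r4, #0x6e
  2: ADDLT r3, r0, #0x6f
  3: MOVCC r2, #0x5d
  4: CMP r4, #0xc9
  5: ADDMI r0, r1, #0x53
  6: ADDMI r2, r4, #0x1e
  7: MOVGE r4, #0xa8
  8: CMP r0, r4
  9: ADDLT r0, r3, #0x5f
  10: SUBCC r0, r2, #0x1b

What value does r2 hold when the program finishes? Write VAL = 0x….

VAL = 0xec

0: ✓ CMP  NZCV=0010
1: ✓ ADDCS  r4←0x42
2: · ADDLT
3: · MOVCC
4: ✓ CMP  NZCV=0000
5: · ADDMI
6: · ADDMI
7: ✓ MOVGE  r4←0xa8
8: ✓ CMP  NZCV=1001
9: · ADDLT
10: ✓ SUBCC  r0←0xd1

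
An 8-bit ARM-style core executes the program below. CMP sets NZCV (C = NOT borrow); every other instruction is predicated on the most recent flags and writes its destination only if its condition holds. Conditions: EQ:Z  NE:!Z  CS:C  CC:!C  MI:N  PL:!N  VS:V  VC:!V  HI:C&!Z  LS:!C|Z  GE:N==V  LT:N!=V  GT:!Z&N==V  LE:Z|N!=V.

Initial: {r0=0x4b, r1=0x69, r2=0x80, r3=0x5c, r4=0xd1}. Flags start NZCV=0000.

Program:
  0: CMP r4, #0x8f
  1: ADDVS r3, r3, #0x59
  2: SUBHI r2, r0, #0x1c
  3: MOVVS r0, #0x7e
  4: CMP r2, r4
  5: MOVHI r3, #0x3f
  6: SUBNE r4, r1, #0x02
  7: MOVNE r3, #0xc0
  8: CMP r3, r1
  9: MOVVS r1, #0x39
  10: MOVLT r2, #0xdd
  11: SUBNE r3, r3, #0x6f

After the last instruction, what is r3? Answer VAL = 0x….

VAL = 0x51

[0] flags=0010 → (cmp)
[1] flags=0010 VS?F → skip
[2] flags=0010 HI?T → r2=0x2f
[3] flags=0010 VS?F → skip
[4] flags=0000 → (cmp)
[5] flags=0000 HI?F → skip
[6] flags=0000 NE?T → r4=0x67
[7] flags=0000 NE?T → r3=0xc0
[8] flags=0011 → (cmp)
[9] flags=0011 VS?T → r1=0x39
[10] flags=0011 LT?T → r2=0xdd
[11] flags=0011 NE?T → r3=0x51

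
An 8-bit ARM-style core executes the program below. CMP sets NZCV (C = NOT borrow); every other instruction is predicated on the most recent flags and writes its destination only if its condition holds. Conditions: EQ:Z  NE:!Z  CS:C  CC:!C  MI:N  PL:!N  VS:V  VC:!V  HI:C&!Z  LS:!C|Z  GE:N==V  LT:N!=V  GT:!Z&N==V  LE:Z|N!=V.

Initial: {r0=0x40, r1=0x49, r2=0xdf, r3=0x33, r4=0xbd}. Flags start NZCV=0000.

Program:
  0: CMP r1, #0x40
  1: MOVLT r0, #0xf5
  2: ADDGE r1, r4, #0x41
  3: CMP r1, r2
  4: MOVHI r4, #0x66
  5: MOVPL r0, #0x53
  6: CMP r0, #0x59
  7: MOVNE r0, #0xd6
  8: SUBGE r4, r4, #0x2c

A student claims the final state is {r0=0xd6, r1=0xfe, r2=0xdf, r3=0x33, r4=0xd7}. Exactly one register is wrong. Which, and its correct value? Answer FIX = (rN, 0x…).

[0] flags=0010 → (cmp)
[1] flags=0010 LT?F → skip
[2] flags=0010 GE?T → r1=0xfe
[3] flags=0010 → (cmp)
[4] flags=0010 HI?T → r4=0x66
[5] flags=0010 PL?T → r0=0x53
[6] flags=1000 → (cmp)
[7] flags=1000 NE?T → r0=0xd6
[8] flags=1000 GE?F → skip

FIX = (r4, 0x66)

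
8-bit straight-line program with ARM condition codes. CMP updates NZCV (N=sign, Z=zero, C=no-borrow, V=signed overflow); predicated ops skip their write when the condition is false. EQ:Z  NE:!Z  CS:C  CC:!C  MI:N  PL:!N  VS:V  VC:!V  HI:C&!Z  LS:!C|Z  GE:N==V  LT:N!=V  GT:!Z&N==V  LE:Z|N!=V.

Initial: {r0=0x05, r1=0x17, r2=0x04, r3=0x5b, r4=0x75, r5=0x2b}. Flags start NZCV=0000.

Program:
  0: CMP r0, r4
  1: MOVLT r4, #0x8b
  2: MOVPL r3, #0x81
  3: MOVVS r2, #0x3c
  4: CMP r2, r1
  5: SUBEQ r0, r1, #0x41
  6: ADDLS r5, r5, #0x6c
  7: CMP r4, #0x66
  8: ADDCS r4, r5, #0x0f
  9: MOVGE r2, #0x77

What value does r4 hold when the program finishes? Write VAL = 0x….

[0] flags=1000 → (cmp)
[1] flags=1000 LT?T → r4=0x8b
[2] flags=1000 PL?F → skip
[3] flags=1000 VS?F → skip
[4] flags=1000 → (cmp)
[5] flags=1000 EQ?F → skip
[6] flags=1000 LS?T → r5=0x97
[7] flags=0011 → (cmp)
[8] flags=0011 CS?T → r4=0xa6
[9] flags=0011 GE?F → skip

VAL = 0xa6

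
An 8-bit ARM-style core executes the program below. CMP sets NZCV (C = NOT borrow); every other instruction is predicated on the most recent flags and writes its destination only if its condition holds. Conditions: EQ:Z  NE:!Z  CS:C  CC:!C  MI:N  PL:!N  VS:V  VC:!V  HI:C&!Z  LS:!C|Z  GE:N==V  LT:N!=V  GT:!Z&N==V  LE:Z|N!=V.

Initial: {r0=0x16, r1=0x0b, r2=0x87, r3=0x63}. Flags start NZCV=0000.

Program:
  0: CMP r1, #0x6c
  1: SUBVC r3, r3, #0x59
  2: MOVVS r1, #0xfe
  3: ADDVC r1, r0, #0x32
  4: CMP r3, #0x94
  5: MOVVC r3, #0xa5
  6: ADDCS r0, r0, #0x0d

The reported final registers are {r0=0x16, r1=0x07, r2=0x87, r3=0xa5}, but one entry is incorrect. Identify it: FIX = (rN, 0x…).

FIX = (r1, 0x48)

0: ✓ CMP  NZCV=1000
1: ✓ SUBVC  r3←0x0a
2: · MOVVS
3: ✓ ADDVC  r1←0x48
4: ✓ CMP  NZCV=0000
5: ✓ MOVVC  r3←0xa5
6: · ADDCS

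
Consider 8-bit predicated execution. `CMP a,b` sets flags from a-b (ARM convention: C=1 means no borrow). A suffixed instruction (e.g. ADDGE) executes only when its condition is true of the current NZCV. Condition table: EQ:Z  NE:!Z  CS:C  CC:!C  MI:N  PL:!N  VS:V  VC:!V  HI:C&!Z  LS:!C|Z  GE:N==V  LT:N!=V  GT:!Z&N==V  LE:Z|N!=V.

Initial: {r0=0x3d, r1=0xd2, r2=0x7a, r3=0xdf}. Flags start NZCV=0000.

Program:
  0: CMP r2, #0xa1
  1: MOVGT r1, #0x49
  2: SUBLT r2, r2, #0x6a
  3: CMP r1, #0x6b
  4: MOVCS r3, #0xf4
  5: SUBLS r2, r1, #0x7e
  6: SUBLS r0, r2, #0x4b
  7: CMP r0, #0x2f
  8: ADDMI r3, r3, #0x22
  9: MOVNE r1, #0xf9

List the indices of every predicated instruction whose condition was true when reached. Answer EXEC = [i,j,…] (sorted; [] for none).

[0] flags=1001 → (cmp)
[1] flags=1001 GT?T → r1=0x49
[2] flags=1001 LT?F → skip
[3] flags=1000 → (cmp)
[4] flags=1000 CS?F → skip
[5] flags=1000 LS?T → r2=0xcb
[6] flags=1000 LS?T → r0=0x80
[7] flags=0011 → (cmp)
[8] flags=0011 MI?F → skip
[9] flags=0011 NE?T → r1=0xf9

EXEC = [1,5,6,9]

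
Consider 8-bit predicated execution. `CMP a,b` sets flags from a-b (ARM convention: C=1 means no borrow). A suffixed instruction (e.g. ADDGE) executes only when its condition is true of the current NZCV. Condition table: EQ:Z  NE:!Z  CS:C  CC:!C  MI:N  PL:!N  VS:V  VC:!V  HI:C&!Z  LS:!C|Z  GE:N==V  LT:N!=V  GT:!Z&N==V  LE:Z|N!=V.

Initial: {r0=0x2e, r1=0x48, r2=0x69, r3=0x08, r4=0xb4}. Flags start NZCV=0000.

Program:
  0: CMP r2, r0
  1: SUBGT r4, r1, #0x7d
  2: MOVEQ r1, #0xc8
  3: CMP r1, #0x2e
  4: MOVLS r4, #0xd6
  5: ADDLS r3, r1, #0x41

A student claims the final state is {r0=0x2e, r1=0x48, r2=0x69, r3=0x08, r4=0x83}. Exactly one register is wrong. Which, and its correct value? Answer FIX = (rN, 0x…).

FIX = (r4, 0xcb)

[0] flags=0010 → (cmp)
[1] flags=0010 GT?T → r4=0xcb
[2] flags=0010 EQ?F → skip
[3] flags=0010 → (cmp)
[4] flags=0010 LS?F → skip
[5] flags=0010 LS?F → skip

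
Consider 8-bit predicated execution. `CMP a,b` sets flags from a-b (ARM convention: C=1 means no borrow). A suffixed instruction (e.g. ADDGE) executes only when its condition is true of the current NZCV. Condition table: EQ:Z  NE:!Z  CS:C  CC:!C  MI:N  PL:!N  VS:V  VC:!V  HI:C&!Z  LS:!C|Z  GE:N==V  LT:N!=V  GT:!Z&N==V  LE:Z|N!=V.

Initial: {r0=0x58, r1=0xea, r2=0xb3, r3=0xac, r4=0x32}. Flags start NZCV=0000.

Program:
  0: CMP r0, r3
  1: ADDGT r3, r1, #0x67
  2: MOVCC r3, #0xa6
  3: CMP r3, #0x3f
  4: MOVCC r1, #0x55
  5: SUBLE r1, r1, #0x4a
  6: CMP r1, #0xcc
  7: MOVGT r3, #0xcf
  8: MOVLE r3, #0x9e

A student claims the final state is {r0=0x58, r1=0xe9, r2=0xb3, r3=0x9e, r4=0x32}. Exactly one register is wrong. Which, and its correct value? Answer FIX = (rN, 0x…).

FIX = (r1, 0xa0)

[0] flags=1001 → (cmp)
[1] flags=1001 GT?T → r3=0x51
[2] flags=1001 CC?T → r3=0xa6
[3] flags=0011 → (cmp)
[4] flags=0011 CC?F → skip
[5] flags=0011 LE?T → r1=0xa0
[6] flags=1000 → (cmp)
[7] flags=1000 GT?F → skip
[8] flags=1000 LE?T → r3=0x9e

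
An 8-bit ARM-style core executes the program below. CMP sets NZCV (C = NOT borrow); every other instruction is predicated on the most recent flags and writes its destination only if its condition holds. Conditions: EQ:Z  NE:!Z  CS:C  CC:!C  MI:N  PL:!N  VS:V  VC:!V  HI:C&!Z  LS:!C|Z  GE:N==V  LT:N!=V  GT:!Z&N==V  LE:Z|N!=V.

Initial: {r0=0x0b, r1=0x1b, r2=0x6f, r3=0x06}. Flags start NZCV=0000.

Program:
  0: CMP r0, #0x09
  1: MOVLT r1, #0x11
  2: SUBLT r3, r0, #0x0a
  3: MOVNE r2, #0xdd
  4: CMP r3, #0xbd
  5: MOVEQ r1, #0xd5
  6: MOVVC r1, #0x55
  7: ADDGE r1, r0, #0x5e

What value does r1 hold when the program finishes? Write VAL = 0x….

[0] flags=0010 → (cmp)
[1] flags=0010 LT?F → skip
[2] flags=0010 LT?F → skip
[3] flags=0010 NE?T → r2=0xdd
[4] flags=0000 → (cmp)
[5] flags=0000 EQ?F → skip
[6] flags=0000 VC?T → r1=0x55
[7] flags=0000 GE?T → r1=0x69

VAL = 0x69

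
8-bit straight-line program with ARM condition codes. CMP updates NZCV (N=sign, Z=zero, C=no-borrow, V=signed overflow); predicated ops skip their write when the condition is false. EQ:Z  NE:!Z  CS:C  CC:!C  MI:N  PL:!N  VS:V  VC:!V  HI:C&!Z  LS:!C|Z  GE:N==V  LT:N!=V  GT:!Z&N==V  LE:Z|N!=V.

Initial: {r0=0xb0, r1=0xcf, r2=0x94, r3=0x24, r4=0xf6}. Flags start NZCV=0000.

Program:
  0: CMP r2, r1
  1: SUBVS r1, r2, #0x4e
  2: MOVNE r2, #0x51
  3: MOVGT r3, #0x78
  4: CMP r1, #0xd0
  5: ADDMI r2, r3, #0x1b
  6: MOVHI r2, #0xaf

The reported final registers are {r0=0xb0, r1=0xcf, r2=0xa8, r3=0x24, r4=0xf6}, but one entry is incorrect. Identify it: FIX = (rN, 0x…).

[0] flags=1000 → (cmp)
[1] flags=1000 VS?F → skip
[2] flags=1000 NE?T → r2=0x51
[3] flags=1000 GT?F → skip
[4] flags=1000 → (cmp)
[5] flags=1000 MI?T → r2=0x3f
[6] flags=1000 HI?F → skip

FIX = (r2, 0x3f)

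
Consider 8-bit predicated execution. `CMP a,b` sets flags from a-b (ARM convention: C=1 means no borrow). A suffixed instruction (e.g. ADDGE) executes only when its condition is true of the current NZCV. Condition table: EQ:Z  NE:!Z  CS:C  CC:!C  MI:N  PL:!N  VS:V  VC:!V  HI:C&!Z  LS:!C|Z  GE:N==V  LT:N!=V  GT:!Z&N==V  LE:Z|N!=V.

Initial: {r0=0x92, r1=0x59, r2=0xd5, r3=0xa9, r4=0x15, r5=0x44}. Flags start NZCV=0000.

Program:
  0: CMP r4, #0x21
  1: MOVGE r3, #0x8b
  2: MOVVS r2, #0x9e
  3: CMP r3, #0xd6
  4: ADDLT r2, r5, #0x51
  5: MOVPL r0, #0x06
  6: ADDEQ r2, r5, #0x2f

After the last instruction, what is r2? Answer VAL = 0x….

VAL = 0x95

0: ✓ CMP  NZCV=1000
1: · MOVGE
2: · MOVVS
3: ✓ CMP  NZCV=1000
4: ✓ ADDLT  r2←0x95
5: · MOVPL
6: · ADDEQ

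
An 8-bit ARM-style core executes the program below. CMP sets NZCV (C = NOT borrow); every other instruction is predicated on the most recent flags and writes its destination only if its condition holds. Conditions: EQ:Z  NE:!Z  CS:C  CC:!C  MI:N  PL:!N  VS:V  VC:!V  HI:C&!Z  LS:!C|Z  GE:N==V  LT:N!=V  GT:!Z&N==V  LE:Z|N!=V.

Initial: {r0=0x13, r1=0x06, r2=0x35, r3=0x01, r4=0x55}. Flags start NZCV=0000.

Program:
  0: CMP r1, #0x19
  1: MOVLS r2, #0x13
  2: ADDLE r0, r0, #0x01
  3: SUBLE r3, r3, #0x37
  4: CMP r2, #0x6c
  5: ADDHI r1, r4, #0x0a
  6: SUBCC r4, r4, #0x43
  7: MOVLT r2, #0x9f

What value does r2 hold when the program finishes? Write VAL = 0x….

VAL = 0x9f

0: ✓ CMP  NZCV=1000
1: ✓ MOVLS  r2←0x13
2: ✓ ADDLE  r0←0x14
3: ✓ SUBLE  r3←0xca
4: ✓ CMP  NZCV=1000
5: · ADDHI
6: ✓ SUBCC  r4←0x12
7: ✓ MOVLT  r2←0x9f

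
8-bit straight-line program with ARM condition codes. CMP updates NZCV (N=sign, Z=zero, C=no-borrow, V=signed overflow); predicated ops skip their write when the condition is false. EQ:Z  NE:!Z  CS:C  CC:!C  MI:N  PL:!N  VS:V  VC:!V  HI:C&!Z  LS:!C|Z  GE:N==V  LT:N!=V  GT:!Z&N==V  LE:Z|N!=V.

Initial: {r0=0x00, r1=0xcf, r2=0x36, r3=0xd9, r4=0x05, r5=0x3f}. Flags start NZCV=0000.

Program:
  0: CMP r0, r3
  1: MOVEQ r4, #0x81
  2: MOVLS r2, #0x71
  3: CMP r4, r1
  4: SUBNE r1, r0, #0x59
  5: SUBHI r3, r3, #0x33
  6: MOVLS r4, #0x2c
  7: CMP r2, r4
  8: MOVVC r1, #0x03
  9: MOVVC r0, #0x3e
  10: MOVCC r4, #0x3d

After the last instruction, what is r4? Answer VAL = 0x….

VAL = 0x2c

0: ✓ CMP  NZCV=0000
1: · MOVEQ
2: ✓ MOVLS  r2←0x71
3: ✓ CMP  NZCV=0000
4: ✓ SUBNE  r1←0xa7
5: · SUBHI
6: ✓ MOVLS  r4←0x2c
7: ✓ CMP  NZCV=0010
8: ✓ MOVVC  r1←0x03
9: ✓ MOVVC  r0←0x3e
10: · MOVCC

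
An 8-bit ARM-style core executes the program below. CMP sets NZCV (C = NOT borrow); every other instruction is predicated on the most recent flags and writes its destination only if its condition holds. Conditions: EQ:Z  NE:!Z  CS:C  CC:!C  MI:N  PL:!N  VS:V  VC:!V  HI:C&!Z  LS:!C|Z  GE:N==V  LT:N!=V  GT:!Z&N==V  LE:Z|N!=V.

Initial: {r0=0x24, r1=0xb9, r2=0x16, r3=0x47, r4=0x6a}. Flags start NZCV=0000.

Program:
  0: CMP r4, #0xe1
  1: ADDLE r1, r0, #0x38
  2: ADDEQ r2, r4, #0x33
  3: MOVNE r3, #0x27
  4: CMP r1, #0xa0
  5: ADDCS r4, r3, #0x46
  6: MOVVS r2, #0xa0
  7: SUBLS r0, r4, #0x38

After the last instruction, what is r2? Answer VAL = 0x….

0: ✓ CMP  NZCV=1001
1: · ADDLE
2: · ADDEQ
3: ✓ MOVNE  r3←0x27
4: ✓ CMP  NZCV=0010
5: ✓ ADDCS  r4←0x6d
6: · MOVVS
7: · SUBLS

VAL = 0x16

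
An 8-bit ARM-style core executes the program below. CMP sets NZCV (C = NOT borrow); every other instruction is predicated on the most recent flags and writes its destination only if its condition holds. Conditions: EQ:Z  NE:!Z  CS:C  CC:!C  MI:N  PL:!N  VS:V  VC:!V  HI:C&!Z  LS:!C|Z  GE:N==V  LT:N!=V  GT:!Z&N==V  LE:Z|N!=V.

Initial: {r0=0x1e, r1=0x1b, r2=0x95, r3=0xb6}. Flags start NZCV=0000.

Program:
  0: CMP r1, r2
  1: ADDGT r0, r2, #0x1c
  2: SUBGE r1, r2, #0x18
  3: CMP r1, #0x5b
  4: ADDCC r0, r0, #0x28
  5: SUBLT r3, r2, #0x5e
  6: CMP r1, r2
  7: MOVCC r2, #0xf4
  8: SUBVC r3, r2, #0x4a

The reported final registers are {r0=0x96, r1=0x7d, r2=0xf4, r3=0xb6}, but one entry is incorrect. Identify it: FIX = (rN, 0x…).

FIX = (r0, 0xb1)

0: ✓ CMP  NZCV=1001
1: ✓ ADDGT  r0←0xb1
2: ✓ SUBGE  r1←0x7d
3: ✓ CMP  NZCV=0010
4: · ADDCC
5: · SUBLT
6: ✓ CMP  NZCV=1001
7: ✓ MOVCC  r2←0xf4
8: · SUBVC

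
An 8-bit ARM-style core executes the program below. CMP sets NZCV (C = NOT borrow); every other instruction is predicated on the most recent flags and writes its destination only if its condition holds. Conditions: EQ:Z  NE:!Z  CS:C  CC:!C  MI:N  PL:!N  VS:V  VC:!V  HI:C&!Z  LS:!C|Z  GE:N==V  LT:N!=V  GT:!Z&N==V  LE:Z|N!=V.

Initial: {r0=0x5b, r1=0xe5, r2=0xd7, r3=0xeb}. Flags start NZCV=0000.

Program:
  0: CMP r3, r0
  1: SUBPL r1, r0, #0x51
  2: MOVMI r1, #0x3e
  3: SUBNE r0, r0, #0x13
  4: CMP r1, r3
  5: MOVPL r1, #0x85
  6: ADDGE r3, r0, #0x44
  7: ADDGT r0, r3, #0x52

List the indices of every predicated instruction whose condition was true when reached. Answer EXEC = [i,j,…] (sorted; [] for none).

0: ✓ CMP  NZCV=1010
1: · SUBPL
2: ✓ MOVMI  r1←0x3e
3: ✓ SUBNE  r0←0x48
4: ✓ CMP  NZCV=0000
5: ✓ MOVPL  r1←0x85
6: ✓ ADDGE  r3←0x8c
7: ✓ ADDGT  r0←0xde

EXEC = [2,3,5,6,7]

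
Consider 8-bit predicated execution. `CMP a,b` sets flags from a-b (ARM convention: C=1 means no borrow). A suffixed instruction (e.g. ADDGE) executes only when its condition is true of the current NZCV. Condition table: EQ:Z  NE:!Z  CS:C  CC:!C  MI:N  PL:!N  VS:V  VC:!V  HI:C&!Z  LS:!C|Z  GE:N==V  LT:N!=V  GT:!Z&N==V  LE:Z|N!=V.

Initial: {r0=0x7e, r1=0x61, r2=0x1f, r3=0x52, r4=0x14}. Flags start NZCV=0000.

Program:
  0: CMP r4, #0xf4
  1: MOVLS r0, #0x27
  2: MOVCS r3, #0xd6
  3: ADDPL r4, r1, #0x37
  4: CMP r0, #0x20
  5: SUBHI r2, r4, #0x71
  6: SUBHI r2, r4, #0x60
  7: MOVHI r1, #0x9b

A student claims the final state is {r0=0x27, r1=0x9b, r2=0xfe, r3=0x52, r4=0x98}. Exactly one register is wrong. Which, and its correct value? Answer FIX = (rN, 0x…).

[0] flags=0000 → (cmp)
[1] flags=0000 LS?T → r0=0x27
[2] flags=0000 CS?F → skip
[3] flags=0000 PL?T → r4=0x98
[4] flags=0010 → (cmp)
[5] flags=0010 HI?T → r2=0x27
[6] flags=0010 HI?T → r2=0x38
[7] flags=0010 HI?T → r1=0x9b

FIX = (r2, 0x38)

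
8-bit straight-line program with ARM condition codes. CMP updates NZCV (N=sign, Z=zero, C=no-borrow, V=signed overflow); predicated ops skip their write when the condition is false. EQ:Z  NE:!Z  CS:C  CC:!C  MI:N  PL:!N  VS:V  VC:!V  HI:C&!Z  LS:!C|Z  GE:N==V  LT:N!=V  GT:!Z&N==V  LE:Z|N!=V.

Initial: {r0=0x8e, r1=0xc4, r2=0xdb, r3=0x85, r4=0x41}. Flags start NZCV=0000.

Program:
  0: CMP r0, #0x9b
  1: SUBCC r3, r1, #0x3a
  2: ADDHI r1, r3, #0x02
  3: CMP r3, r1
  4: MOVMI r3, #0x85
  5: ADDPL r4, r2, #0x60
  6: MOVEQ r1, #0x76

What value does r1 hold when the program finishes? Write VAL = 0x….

[0] flags=1000 → (cmp)
[1] flags=1000 CC?T → r3=0x8a
[2] flags=1000 HI?F → skip
[3] flags=1000 → (cmp)
[4] flags=1000 MI?T → r3=0x85
[5] flags=1000 PL?F → skip
[6] flags=1000 EQ?F → skip

VAL = 0xc4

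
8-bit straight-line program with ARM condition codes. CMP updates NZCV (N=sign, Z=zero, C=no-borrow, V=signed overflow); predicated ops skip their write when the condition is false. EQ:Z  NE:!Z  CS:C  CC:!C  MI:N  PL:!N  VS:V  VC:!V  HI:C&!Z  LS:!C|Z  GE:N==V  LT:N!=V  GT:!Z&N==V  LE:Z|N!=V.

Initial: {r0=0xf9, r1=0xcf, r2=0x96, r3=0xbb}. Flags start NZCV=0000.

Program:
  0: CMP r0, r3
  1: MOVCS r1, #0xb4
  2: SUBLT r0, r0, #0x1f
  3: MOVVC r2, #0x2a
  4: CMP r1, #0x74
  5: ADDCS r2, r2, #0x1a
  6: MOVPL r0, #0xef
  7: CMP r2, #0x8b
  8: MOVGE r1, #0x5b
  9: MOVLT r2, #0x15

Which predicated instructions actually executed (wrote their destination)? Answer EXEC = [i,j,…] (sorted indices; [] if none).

0: ✓ CMP  NZCV=0010
1: ✓ MOVCS  r1←0xb4
2: · SUBLT
3: ✓ MOVVC  r2←0x2a
4: ✓ CMP  NZCV=0011
5: ✓ ADDCS  r2←0x44
6: ✓ MOVPL  r0←0xef
7: ✓ CMP  NZCV=1001
8: ✓ MOVGE  r1←0x5b
9: · MOVLT

EXEC = [1,3,5,6,8]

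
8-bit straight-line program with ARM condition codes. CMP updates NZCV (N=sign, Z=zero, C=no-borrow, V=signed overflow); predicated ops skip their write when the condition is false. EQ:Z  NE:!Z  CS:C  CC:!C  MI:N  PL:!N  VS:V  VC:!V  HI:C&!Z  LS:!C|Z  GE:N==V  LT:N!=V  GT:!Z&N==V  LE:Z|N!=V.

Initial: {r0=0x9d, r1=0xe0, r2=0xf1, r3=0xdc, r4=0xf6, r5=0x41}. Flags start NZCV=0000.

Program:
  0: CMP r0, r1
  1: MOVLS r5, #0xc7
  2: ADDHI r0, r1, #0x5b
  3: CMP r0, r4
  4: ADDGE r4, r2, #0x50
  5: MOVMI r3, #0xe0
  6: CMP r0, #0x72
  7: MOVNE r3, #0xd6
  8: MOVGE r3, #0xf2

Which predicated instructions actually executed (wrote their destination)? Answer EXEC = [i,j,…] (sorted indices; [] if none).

[0] flags=1000 → (cmp)
[1] flags=1000 LS?T → r5=0xc7
[2] flags=1000 HI?F → skip
[3] flags=1000 → (cmp)
[4] flags=1000 GE?F → skip
[5] flags=1000 MI?T → r3=0xe0
[6] flags=0011 → (cmp)
[7] flags=0011 NE?T → r3=0xd6
[8] flags=0011 GE?F → skip

EXEC = [1,5,7]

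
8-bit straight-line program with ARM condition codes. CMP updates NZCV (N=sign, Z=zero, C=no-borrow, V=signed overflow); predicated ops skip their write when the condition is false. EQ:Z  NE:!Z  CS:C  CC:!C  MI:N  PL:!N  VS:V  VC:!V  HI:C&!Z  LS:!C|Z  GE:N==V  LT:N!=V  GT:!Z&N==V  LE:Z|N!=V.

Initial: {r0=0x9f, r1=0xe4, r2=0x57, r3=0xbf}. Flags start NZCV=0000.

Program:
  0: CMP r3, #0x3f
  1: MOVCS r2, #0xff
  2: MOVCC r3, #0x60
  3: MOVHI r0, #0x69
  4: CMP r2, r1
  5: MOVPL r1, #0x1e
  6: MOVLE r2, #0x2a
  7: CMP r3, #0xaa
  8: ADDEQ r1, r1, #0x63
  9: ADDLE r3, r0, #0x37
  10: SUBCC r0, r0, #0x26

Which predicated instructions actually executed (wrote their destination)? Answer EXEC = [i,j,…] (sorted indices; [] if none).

0: ✓ CMP  NZCV=1010
1: ✓ MOVCS  r2←0xff
2: · MOVCC
3: ✓ MOVHI  r0←0x69
4: ✓ CMP  NZCV=0010
5: ✓ MOVPL  r1←0x1e
6: · MOVLE
7: ✓ CMP  NZCV=0010
8: · ADDEQ
9: · ADDLE
10: · SUBCC

EXEC = [1,3,5]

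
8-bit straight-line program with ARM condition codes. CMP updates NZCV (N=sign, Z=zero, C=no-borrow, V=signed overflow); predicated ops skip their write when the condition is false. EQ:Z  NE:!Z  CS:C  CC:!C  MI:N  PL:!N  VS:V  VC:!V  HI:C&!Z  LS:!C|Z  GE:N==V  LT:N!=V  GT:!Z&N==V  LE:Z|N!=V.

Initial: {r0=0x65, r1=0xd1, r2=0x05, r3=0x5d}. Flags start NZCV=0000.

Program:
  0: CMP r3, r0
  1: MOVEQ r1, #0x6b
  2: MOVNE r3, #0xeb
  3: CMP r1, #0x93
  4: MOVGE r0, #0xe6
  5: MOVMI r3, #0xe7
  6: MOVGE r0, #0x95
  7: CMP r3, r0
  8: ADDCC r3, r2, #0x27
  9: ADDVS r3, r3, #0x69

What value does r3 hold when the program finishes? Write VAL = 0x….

[0] flags=1000 → (cmp)
[1] flags=1000 EQ?F → skip
[2] flags=1000 NE?T → r3=0xeb
[3] flags=0010 → (cmp)
[4] flags=0010 GE?T → r0=0xe6
[5] flags=0010 MI?F → skip
[6] flags=0010 GE?T → r0=0x95
[7] flags=0010 → (cmp)
[8] flags=0010 CC?F → skip
[9] flags=0010 VS?F → skip

VAL = 0xeb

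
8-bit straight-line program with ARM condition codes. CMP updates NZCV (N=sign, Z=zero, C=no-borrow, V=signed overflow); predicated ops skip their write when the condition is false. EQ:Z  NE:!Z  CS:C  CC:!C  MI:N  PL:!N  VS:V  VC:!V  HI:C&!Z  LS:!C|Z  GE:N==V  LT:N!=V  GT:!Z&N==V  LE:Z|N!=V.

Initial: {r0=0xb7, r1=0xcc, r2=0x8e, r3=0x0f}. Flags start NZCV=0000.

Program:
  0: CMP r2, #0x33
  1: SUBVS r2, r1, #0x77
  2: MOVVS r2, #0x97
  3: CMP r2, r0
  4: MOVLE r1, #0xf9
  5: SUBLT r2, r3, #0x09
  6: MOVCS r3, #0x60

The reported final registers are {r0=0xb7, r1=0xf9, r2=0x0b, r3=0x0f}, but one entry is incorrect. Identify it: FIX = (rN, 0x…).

FIX = (r2, 0x06)

[0] flags=0011 → (cmp)
[1] flags=0011 VS?T → r2=0x55
[2] flags=0011 VS?T → r2=0x97
[3] flags=1000 → (cmp)
[4] flags=1000 LE?T → r1=0xf9
[5] flags=1000 LT?T → r2=0x06
[6] flags=1000 CS?F → skip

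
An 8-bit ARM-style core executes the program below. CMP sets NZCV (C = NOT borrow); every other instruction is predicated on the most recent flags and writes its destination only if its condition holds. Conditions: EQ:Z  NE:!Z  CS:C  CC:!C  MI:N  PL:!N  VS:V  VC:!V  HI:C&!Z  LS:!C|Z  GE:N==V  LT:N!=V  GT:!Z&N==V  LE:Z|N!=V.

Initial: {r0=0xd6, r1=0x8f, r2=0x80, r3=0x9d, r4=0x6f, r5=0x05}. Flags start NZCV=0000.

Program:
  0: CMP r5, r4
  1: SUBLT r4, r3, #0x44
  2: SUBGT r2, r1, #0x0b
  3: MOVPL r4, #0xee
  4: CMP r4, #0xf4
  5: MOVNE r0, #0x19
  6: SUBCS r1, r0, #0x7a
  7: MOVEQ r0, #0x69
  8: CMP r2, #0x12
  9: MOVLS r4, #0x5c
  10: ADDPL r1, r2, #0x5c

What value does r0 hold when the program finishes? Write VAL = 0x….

[0] flags=1000 → (cmp)
[1] flags=1000 LT?T → r4=0x59
[2] flags=1000 GT?F → skip
[3] flags=1000 PL?F → skip
[4] flags=0000 → (cmp)
[5] flags=0000 NE?T → r0=0x19
[6] flags=0000 CS?F → skip
[7] flags=0000 EQ?F → skip
[8] flags=0011 → (cmp)
[9] flags=0011 LS?F → skip
[10] flags=0011 PL?T → r1=0xdc

VAL = 0x19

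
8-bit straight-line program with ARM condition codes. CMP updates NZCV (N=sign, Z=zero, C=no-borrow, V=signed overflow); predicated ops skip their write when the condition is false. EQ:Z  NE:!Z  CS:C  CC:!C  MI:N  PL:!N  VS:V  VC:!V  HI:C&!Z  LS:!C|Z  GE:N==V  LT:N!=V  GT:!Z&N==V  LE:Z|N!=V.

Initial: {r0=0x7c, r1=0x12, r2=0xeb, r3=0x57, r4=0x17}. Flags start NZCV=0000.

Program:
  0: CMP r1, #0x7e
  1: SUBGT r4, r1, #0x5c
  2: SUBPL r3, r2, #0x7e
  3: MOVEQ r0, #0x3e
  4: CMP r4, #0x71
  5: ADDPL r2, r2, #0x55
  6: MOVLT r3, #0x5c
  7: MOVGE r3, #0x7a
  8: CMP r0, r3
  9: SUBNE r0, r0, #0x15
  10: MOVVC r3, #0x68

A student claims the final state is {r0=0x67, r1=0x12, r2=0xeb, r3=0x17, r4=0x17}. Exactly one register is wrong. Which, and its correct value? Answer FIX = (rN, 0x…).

FIX = (r3, 0x68)

0: ✓ CMP  NZCV=1000
1: · SUBGT
2: · SUBPL
3: · MOVEQ
4: ✓ CMP  NZCV=1000
5: · ADDPL
6: ✓ MOVLT  r3←0x5c
7: · MOVGE
8: ✓ CMP  NZCV=0010
9: ✓ SUBNE  r0←0x67
10: ✓ MOVVC  r3←0x68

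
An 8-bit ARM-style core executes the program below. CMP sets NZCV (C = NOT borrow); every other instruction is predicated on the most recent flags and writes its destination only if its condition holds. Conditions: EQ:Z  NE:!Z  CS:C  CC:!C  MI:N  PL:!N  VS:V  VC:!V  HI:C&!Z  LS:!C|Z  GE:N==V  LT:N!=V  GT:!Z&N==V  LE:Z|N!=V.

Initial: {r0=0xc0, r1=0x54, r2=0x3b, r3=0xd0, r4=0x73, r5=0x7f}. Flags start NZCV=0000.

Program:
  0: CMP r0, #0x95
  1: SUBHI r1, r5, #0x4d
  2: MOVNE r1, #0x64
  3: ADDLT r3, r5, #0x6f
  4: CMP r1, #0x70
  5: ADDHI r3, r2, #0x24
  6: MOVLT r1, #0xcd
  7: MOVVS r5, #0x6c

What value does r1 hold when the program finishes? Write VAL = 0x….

0: ✓ CMP  NZCV=0010
1: ✓ SUBHI  r1←0x32
2: ✓ MOVNE  r1←0x64
3: · ADDLT
4: ✓ CMP  NZCV=1000
5: · ADDHI
6: ✓ MOVLT  r1←0xcd
7: · MOVVS

VAL = 0xcd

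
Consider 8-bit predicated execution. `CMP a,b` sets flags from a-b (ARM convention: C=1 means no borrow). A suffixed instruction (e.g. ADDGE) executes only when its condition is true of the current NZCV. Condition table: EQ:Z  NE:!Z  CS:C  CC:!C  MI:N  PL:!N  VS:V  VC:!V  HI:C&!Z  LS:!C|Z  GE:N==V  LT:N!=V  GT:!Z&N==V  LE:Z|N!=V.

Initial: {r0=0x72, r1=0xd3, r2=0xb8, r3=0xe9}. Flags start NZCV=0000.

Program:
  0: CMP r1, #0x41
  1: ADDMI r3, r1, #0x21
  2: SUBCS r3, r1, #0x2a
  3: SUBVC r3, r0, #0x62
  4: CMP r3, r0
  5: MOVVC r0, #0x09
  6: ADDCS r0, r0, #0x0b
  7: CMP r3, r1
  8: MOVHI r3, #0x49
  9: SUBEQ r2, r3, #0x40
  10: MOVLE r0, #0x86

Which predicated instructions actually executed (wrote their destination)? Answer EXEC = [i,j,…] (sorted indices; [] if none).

0: ✓ CMP  NZCV=1010
1: ✓ ADDMI  r3←0xf4
2: ✓ SUBCS  r3←0xa9
3: ✓ SUBVC  r3←0x10
4: ✓ CMP  NZCV=1000
5: ✓ MOVVC  r0←0x09
6: · ADDCS
7: ✓ CMP  NZCV=0000
8: · MOVHI
9: · SUBEQ
10: · MOVLE

EXEC = [1,2,3,5]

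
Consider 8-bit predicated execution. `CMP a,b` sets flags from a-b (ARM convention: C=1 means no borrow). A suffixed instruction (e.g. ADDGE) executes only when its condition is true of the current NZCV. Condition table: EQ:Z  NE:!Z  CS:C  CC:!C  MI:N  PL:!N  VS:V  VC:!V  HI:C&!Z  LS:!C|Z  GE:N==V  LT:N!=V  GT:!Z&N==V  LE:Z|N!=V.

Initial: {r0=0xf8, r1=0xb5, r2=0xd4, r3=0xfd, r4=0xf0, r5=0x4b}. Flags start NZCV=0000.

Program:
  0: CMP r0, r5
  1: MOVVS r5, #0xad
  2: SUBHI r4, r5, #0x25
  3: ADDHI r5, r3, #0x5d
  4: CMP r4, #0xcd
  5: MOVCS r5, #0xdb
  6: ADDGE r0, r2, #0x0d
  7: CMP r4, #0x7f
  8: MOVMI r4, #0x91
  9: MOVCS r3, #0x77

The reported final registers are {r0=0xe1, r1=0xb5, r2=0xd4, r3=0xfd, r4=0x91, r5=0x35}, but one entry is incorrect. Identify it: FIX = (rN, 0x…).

FIX = (r5, 0x5a)

[0] flags=1010 → (cmp)
[1] flags=1010 VS?F → skip
[2] flags=1010 HI?T → r4=0x26
[3] flags=1010 HI?T → r5=0x5a
[4] flags=0000 → (cmp)
[5] flags=0000 CS?F → skip
[6] flags=0000 GE?T → r0=0xe1
[7] flags=1000 → (cmp)
[8] flags=1000 MI?T → r4=0x91
[9] flags=1000 CS?F → skip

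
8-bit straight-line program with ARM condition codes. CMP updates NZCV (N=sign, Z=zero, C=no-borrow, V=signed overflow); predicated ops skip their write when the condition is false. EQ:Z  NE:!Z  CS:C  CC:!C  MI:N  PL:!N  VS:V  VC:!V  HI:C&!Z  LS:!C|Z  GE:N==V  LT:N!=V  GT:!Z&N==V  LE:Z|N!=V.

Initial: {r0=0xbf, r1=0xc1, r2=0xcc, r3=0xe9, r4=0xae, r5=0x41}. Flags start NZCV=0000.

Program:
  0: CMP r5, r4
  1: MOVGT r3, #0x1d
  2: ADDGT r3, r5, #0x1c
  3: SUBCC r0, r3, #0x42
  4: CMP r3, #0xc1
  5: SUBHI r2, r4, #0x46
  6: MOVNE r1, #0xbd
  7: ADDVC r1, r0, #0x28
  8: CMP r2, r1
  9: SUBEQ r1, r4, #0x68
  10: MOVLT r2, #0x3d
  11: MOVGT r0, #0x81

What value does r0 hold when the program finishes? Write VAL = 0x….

[0] flags=1001 → (cmp)
[1] flags=1001 GT?T → r3=0x1d
[2] flags=1001 GT?T → r3=0x5d
[3] flags=1001 CC?T → r0=0x1b
[4] flags=1001 → (cmp)
[5] flags=1001 HI?F → skip
[6] flags=1001 NE?T → r1=0xbd
[7] flags=1001 VC?F → skip
[8] flags=0010 → (cmp)
[9] flags=0010 EQ?F → skip
[10] flags=0010 LT?F → skip
[11] flags=0010 GT?T → r0=0x81

VAL = 0x81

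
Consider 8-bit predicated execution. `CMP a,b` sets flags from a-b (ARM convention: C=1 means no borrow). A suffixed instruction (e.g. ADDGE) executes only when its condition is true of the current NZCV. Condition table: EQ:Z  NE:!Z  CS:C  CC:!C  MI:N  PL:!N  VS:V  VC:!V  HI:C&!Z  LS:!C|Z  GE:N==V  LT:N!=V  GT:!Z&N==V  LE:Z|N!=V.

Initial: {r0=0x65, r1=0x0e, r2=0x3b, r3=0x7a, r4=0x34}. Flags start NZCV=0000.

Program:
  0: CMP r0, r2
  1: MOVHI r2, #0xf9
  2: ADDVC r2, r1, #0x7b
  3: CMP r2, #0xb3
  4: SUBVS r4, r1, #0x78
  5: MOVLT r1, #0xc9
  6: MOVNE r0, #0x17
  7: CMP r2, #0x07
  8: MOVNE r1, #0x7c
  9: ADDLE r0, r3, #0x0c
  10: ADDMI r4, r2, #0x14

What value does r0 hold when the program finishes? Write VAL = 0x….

[0] flags=0010 → (cmp)
[1] flags=0010 HI?T → r2=0xf9
[2] flags=0010 VC?T → r2=0x89
[3] flags=1000 → (cmp)
[4] flags=1000 VS?F → skip
[5] flags=1000 LT?T → r1=0xc9
[6] flags=1000 NE?T → r0=0x17
[7] flags=1010 → (cmp)
[8] flags=1010 NE?T → r1=0x7c
[9] flags=1010 LE?T → r0=0x86
[10] flags=1010 MI?T → r4=0x9d

VAL = 0x86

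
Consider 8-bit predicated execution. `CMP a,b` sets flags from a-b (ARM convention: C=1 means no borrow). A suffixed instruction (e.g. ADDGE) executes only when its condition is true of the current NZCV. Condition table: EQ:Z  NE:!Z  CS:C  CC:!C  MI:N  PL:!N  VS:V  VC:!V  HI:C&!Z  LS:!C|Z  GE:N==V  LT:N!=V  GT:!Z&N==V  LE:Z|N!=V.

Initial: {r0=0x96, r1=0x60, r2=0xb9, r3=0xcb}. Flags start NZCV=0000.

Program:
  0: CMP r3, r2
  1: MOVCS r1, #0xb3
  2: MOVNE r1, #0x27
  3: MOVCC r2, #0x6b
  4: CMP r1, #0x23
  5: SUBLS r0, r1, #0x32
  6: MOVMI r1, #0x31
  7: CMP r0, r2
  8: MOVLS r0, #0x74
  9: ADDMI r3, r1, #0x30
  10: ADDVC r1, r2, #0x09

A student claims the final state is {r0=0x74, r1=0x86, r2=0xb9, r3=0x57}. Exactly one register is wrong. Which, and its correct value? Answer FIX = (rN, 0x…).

FIX = (r1, 0xc2)

[0] flags=0010 → (cmp)
[1] flags=0010 CS?T → r1=0xb3
[2] flags=0010 NE?T → r1=0x27
[3] flags=0010 CC?F → skip
[4] flags=0010 → (cmp)
[5] flags=0010 LS?F → skip
[6] flags=0010 MI?F → skip
[7] flags=1000 → (cmp)
[8] flags=1000 LS?T → r0=0x74
[9] flags=1000 MI?T → r3=0x57
[10] flags=1000 VC?T → r1=0xc2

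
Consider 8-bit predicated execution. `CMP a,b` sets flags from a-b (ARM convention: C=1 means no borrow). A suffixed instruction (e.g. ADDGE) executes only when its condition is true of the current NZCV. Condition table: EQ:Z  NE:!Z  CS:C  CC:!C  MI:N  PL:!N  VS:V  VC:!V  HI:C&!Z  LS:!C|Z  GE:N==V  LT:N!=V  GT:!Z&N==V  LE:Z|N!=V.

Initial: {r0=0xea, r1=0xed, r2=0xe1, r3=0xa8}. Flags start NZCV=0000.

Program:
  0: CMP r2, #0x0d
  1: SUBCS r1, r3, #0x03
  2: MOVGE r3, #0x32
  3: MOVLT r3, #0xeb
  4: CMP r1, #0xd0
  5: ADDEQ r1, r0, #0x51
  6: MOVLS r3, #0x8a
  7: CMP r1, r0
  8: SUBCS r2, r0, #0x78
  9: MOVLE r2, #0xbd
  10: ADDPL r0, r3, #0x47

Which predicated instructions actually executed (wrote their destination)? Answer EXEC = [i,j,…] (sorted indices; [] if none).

0: ✓ CMP  NZCV=1010
1: ✓ SUBCS  r1←0xa5
2: · MOVGE
3: ✓ MOVLT  r3←0xeb
4: ✓ CMP  NZCV=1000
5: · ADDEQ
6: ✓ MOVLS  r3←0x8a
7: ✓ CMP  NZCV=1000
8: · SUBCS
9: ✓ MOVLE  r2←0xbd
10: · ADDPL

EXEC = [1,3,6,9]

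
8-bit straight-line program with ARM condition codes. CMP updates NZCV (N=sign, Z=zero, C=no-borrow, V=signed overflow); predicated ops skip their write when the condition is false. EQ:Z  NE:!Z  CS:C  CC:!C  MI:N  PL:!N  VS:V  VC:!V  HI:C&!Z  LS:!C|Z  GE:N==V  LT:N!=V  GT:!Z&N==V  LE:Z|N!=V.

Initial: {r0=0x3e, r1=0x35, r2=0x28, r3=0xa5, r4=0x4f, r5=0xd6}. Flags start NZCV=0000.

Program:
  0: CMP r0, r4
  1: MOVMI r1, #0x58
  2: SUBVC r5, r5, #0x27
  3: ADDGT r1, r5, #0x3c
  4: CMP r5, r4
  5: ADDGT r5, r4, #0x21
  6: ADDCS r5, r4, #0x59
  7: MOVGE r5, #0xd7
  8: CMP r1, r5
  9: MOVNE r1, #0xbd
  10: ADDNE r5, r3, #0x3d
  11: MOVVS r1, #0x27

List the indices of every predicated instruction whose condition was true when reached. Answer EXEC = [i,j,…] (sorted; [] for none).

[0] flags=1000 → (cmp)
[1] flags=1000 MI?T → r1=0x58
[2] flags=1000 VC?T → r5=0xaf
[3] flags=1000 GT?F → skip
[4] flags=0011 → (cmp)
[5] flags=0011 GT?F → skip
[6] flags=0011 CS?T → r5=0xa8
[7] flags=0011 GE?F → skip
[8] flags=1001 → (cmp)
[9] flags=1001 NE?T → r1=0xbd
[10] flags=1001 NE?T → r5=0xe2
[11] flags=1001 VS?T → r1=0x27

EXEC = [1,2,6,9,10,11]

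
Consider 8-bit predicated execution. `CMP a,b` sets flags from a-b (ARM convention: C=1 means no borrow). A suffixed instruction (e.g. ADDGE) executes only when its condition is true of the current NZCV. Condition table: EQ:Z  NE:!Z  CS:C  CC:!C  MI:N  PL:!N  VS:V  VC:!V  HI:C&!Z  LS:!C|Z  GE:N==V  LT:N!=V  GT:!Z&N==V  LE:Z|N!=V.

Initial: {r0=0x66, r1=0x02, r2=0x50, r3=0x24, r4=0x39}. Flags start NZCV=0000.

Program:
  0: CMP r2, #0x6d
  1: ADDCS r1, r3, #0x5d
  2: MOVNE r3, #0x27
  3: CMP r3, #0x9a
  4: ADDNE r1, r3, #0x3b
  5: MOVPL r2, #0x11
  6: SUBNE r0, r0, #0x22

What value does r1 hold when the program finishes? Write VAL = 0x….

VAL = 0x62

0: ✓ CMP  NZCV=1000
1: · ADDCS
2: ✓ MOVNE  r3←0x27
3: ✓ CMP  NZCV=1001
4: ✓ ADDNE  r1←0x62
5: · MOVPL
6: ✓ SUBNE  r0←0x44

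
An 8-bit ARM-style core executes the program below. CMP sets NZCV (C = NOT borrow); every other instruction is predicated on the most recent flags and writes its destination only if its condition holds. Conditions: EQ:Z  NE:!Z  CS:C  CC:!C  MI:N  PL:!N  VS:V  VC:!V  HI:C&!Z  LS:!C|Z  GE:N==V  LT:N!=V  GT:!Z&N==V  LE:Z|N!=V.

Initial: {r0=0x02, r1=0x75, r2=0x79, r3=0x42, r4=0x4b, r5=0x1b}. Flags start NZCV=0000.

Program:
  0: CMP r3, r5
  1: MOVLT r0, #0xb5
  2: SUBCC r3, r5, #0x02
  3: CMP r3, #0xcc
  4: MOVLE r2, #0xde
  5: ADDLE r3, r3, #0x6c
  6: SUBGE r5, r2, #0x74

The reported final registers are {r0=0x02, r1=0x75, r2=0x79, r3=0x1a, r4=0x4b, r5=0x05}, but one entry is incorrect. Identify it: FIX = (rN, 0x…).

FIX = (r3, 0x42)

0: ✓ CMP  NZCV=0010
1: · MOVLT
2: · SUBCC
3: ✓ CMP  NZCV=0000
4: · MOVLE
5: · ADDLE
6: ✓ SUBGE  r5←0x05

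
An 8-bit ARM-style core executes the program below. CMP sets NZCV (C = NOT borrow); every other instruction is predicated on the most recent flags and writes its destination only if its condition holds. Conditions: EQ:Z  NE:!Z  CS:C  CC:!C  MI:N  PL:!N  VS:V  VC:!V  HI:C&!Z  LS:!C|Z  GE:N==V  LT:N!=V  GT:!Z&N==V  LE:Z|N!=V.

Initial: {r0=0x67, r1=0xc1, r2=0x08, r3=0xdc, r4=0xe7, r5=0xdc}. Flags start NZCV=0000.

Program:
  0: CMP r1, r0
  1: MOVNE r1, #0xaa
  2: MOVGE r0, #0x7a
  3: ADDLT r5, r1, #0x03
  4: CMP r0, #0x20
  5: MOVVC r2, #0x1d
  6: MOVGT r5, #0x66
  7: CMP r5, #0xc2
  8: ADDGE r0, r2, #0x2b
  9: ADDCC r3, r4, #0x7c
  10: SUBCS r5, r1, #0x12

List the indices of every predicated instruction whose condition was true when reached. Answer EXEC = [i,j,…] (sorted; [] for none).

[0] flags=0011 → (cmp)
[1] flags=0011 NE?T → r1=0xaa
[2] flags=0011 GE?F → skip
[3] flags=0011 LT?T → r5=0xad
[4] flags=0010 → (cmp)
[5] flags=0010 VC?T → r2=0x1d
[6] flags=0010 GT?T → r5=0x66
[7] flags=1001 → (cmp)
[8] flags=1001 GE?T → r0=0x48
[9] flags=1001 CC?T → r3=0x63
[10] flags=1001 CS?F → skip

EXEC = [1,3,5,6,8,9]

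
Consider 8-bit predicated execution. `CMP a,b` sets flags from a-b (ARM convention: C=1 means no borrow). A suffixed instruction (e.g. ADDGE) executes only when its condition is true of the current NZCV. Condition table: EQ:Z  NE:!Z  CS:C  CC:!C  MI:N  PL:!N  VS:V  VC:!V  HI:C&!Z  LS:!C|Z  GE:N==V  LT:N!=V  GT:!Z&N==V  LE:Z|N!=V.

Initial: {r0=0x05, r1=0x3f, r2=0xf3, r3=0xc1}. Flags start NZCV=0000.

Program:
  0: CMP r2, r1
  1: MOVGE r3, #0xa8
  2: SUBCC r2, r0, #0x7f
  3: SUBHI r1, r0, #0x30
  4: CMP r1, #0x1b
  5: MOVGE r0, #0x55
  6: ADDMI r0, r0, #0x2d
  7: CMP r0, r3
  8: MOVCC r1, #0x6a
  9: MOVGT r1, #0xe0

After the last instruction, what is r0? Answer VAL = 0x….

VAL = 0x32

[0] flags=1010 → (cmp)
[1] flags=1010 GE?F → skip
[2] flags=1010 CC?F → skip
[3] flags=1010 HI?T → r1=0xd5
[4] flags=1010 → (cmp)
[5] flags=1010 GE?F → skip
[6] flags=1010 MI?T → r0=0x32
[7] flags=0000 → (cmp)
[8] flags=0000 CC?T → r1=0x6a
[9] flags=0000 GT?T → r1=0xe0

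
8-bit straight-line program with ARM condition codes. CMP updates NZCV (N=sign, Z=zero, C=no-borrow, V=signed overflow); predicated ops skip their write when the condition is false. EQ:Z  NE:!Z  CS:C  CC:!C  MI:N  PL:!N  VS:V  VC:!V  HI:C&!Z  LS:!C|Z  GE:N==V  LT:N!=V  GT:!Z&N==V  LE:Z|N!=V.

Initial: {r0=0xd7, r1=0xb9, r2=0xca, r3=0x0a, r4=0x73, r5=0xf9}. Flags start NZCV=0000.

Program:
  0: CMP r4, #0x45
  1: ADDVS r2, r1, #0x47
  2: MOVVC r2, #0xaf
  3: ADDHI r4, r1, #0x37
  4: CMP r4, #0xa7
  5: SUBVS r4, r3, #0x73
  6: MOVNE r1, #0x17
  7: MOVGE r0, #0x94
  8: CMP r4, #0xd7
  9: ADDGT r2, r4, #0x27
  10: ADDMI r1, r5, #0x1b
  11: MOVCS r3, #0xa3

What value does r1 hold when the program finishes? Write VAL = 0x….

VAL = 0x17

[0] flags=0010 → (cmp)
[1] flags=0010 VS?F → skip
[2] flags=0010 VC?T → r2=0xaf
[3] flags=0010 HI?T → r4=0xf0
[4] flags=0010 → (cmp)
[5] flags=0010 VS?F → skip
[6] flags=0010 NE?T → r1=0x17
[7] flags=0010 GE?T → r0=0x94
[8] flags=0010 → (cmp)
[9] flags=0010 GT?T → r2=0x17
[10] flags=0010 MI?F → skip
[11] flags=0010 CS?T → r3=0xa3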